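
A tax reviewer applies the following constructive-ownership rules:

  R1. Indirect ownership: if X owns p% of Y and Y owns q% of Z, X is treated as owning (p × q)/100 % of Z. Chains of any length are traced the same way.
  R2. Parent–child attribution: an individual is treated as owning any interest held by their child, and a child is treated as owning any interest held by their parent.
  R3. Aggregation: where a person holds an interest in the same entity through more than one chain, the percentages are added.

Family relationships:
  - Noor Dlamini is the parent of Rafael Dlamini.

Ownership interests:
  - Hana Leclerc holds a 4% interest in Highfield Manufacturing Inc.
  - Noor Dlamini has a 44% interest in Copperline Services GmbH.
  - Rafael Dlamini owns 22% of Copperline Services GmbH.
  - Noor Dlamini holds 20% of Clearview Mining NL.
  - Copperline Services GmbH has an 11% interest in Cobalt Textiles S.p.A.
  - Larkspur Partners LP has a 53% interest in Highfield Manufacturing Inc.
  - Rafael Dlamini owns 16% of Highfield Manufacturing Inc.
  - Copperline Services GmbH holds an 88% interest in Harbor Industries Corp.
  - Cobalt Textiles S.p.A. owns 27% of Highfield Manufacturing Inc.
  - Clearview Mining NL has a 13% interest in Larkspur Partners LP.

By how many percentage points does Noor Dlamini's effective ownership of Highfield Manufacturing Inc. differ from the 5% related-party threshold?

14.3382

By parent–child attribution (R2), Noor Dlamini is treated as also owning Rafael Dlamini's interest in Copperline Services GmbH, giving 44% + 22% = 66%.
By parent–child attribution (R2), Noor Dlamini is treated as owning Rafael Dlamini's 16% interest in Highfield Manufacturing Inc.
Chain via Copperline Services GmbH → Cobalt Textiles S.p.A. (R1): 66% × 11% × 27% = 1.9602% of Highfield Manufacturing Inc.
Chain via Clearview Mining NL → Larkspur Partners LP (R1): 20% × 13% × 53% = 1.378% of Highfield Manufacturing Inc.
Direct interest in Highfield Manufacturing Inc: 16%.
Aggregating (R3): 1.9602% + 1.378% + 16% = 19.3382%.
19.3382% exceeds the 5% threshold by 14.3382 percentage points.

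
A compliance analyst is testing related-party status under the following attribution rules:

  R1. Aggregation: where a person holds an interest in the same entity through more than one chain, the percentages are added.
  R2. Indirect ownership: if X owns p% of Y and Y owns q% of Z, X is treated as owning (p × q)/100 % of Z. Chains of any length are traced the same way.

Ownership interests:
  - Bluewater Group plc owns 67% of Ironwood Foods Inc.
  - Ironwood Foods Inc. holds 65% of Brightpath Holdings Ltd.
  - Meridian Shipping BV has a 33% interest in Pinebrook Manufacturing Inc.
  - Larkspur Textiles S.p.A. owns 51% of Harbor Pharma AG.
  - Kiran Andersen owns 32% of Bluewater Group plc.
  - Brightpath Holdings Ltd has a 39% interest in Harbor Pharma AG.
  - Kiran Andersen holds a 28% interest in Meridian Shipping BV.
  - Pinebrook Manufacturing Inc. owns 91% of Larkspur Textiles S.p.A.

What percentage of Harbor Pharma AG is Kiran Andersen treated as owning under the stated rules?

Chain via Bluewater Group plc → Ironwood Foods Inc. → Brightpath Holdings Ltd (R2): 32% × 67% × 65% × 39% = 5.43504% of Harbor Pharma AG.
Chain via Meridian Shipping BV → Pinebrook Manufacturing Inc. → Larkspur Textiles S.p.A. (R2): 28% × 33% × 91% × 51% = 4.288284% of Harbor Pharma AG.
Aggregating (R1): 5.43504% + 4.288284% = 9.723324%.

9.723324%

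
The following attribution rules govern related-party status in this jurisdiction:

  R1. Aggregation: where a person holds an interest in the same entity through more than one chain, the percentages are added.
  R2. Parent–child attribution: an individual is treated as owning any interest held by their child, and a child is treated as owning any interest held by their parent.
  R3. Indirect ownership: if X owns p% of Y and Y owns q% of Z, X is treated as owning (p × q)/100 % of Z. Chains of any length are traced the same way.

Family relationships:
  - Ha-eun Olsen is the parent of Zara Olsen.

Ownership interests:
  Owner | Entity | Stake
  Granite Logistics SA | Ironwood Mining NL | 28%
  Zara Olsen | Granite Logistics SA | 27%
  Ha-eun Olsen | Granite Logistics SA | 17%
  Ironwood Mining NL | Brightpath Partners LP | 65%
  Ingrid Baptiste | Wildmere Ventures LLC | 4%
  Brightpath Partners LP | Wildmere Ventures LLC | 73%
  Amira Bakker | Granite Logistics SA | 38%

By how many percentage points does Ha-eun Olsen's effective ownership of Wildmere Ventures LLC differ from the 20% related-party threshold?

14.15416

By parent–child attribution (R2), Ha-eun Olsen is treated as also owning Zara Olsen's interest in Granite Logistics SA, giving 17% + 27% = 44%.
Chain via Granite Logistics SA → Ironwood Mining NL → Brightpath Partners LP (R3): 44% × 28% × 65% × 73% = 5.84584% of Wildmere Ventures LLC.
5.84584% falls short of the 20% threshold by 14.15416 percentage points.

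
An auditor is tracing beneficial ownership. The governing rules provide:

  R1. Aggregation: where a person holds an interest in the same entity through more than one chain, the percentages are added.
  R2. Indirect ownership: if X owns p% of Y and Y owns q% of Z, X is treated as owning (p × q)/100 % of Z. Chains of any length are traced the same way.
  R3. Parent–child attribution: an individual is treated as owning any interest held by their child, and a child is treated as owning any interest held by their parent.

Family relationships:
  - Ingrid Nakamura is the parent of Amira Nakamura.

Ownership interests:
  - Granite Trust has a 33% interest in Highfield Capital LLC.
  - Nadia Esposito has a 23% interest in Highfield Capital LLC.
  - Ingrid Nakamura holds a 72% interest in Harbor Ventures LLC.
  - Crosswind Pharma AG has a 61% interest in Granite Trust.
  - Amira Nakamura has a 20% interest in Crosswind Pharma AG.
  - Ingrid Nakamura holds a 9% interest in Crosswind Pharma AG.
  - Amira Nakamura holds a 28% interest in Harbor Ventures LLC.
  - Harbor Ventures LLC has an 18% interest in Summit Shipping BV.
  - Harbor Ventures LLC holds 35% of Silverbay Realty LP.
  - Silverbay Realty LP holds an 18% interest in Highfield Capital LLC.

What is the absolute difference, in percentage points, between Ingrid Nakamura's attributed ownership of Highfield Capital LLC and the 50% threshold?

By parent–child attribution (R3), Ingrid Nakamura is treated as also owning Amira Nakamura's interest in Crosswind Pharma AG, giving 9% + 20% = 29%.
By parent–child attribution (R3), Ingrid Nakamura is treated as also owning Amira Nakamura's interest in Harbor Ventures LLC, giving 72% + 28% = 100%.
Chain via Crosswind Pharma AG → Granite Trust (R2): 29% × 61% × 33% = 5.8377% of Highfield Capital LLC.
Chain via Harbor Ventures LLC → Silverbay Realty LP (R2): 100% × 35% × 18% = 6.3% of Highfield Capital LLC.
Aggregating (R1): 5.8377% + 6.3% = 12.1377%.
12.1377% falls short of the 50% threshold by 37.8623 percentage points.

37.8623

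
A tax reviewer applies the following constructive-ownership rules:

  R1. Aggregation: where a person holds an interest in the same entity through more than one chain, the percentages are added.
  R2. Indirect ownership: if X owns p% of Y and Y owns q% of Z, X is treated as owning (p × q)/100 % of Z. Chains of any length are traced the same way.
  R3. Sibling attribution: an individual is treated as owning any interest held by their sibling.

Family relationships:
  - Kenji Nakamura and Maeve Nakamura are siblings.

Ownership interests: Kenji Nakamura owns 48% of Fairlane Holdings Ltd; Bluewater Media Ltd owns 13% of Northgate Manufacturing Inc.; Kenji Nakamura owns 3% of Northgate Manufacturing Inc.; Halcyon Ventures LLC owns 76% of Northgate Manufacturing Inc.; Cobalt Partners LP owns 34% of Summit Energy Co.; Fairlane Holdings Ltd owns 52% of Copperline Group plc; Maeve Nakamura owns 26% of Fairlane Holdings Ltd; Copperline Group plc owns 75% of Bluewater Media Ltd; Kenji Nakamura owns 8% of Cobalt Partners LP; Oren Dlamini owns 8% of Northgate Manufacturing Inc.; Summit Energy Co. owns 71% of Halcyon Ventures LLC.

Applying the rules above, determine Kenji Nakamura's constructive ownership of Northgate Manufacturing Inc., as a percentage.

By sibling attribution (R3), Kenji Nakamura is treated as also owning Maeve Nakamura's interest in Fairlane Holdings Ltd, giving 48% + 26% = 74%.
Chain via Fairlane Holdings Ltd → Copperline Group plc → Bluewater Media Ltd (R2): 74% × 52% × 75% × 13% = 3.7518% of Northgate Manufacturing Inc.
Chain via Cobalt Partners LP → Summit Energy Co. → Halcyon Ventures LLC (R2): 8% × 34% × 71% × 76% = 1.467712% of Northgate Manufacturing Inc.
Direct interest in Northgate Manufacturing Inc: 3%.
Aggregating (R1): 3.7518% + 1.467712% + 3% = 8.219512%.

8.219512%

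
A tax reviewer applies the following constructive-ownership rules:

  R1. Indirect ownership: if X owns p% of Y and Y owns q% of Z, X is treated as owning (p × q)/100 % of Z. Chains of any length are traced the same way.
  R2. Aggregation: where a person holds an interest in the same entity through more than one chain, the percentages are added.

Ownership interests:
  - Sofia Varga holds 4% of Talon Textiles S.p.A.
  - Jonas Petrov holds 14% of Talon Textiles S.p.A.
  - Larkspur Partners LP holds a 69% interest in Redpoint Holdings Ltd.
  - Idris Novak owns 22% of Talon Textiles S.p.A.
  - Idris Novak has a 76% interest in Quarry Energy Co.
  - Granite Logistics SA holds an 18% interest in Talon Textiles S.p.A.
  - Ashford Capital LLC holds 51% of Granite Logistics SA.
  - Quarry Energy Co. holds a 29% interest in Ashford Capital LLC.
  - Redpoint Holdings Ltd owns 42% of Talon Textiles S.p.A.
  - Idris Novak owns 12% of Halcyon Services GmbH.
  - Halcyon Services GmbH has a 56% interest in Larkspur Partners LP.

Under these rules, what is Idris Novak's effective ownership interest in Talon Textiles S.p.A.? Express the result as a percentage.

25.970728%

Chain via Quarry Energy Co. → Ashford Capital LLC → Granite Logistics SA (R1): 76% × 29% × 51% × 18% = 2.023272% of Talon Textiles S.p.A.
Chain via Halcyon Services GmbH → Larkspur Partners LP → Redpoint Holdings Ltd (R1): 12% × 56% × 69% × 42% = 1.947456% of Talon Textiles S.p.A.
Direct interest in Talon Textiles S.p.A: 22%.
Aggregating (R2): 2.023272% + 1.947456% + 22% = 25.970728%.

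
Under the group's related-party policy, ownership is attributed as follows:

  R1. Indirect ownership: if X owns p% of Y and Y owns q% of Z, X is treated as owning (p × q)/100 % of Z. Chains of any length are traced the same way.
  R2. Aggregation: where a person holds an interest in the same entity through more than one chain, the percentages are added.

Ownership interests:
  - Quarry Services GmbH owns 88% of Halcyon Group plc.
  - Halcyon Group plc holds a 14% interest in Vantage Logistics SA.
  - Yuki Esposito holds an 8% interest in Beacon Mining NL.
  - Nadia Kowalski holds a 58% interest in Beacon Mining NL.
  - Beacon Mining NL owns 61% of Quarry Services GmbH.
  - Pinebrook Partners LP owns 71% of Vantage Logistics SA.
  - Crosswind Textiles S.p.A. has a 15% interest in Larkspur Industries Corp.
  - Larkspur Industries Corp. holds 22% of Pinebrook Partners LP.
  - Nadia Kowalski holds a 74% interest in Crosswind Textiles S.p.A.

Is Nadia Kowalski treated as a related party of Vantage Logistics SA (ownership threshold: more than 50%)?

No

Chain via Crosswind Textiles S.p.A. → Larkspur Industries Corp. → Pinebrook Partners LP (R1): 74% × 15% × 22% × 71% = 1.73382% of Vantage Logistics SA.
Chain via Beacon Mining NL → Quarry Services GmbH → Halcyon Group plc (R1): 58% × 61% × 88% × 14% = 4.358816% of Vantage Logistics SA.
Aggregating (R2): 1.73382% + 4.358816% = 6.092636%.
6.092636% does not exceed the 50% threshold, so Nadia is not a related party to Vantage Logistics SA.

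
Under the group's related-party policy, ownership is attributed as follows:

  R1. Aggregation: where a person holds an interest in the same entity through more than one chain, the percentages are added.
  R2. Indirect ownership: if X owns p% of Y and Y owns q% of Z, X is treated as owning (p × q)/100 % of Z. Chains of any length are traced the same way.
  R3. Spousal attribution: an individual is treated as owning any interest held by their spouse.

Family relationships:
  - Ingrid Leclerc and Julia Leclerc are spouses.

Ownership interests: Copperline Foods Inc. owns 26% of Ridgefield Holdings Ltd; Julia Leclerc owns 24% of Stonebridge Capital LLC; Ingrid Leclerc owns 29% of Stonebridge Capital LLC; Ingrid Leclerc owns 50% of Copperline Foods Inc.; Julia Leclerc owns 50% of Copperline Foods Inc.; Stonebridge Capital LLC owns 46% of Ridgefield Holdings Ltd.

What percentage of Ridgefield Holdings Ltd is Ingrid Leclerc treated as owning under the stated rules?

By spousal attribution (R3), Ingrid Leclerc is treated as also owning Julia Leclerc's interest in Stonebridge Capital LLC, giving 29% + 24% = 53%.
By spousal attribution (R3), Ingrid Leclerc is treated as also owning Julia Leclerc's interest in Copperline Foods Inc, giving 50% + 50% = 100%.
Chain via Stonebridge Capital LLC (R2): 53% × 46% = 24.38% of Ridgefield Holdings Ltd.
Chain via Copperline Foods Inc. (R2): 100% × 26% = 26% of Ridgefield Holdings Ltd.
Aggregating (R1): 24.38% + 26% = 50.38%.

50.38%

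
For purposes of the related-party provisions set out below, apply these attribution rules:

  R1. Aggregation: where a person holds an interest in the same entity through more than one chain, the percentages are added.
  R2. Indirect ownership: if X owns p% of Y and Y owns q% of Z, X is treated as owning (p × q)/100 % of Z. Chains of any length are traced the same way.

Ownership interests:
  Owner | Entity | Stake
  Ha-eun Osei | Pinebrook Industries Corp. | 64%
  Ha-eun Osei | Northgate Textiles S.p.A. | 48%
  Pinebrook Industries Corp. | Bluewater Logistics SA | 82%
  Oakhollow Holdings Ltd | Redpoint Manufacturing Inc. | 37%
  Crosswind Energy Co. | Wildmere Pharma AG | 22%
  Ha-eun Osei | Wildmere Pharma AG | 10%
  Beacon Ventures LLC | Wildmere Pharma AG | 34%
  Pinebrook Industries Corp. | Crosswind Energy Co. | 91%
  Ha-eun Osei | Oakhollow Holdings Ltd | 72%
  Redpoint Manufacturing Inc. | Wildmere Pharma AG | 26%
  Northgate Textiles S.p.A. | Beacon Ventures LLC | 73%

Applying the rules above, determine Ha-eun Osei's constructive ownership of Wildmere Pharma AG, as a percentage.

Chain via Northgate Textiles S.p.A. → Beacon Ventures LLC (R2): 48% × 73% × 34% = 11.9136% of Wildmere Pharma AG.
Chain via Pinebrook Industries Corp. → Crosswind Energy Co. (R2): 64% × 91% × 22% = 12.8128% of Wildmere Pharma AG.
Chain via Oakhollow Holdings Ltd → Redpoint Manufacturing Inc. (R2): 72% × 37% × 26% = 6.9264% of Wildmere Pharma AG.
Direct interest in Wildmere Pharma AG: 10%.
Aggregating (R1): 11.9136% + 12.8128% + 6.9264% + 10% = 41.6528%.

41.6528%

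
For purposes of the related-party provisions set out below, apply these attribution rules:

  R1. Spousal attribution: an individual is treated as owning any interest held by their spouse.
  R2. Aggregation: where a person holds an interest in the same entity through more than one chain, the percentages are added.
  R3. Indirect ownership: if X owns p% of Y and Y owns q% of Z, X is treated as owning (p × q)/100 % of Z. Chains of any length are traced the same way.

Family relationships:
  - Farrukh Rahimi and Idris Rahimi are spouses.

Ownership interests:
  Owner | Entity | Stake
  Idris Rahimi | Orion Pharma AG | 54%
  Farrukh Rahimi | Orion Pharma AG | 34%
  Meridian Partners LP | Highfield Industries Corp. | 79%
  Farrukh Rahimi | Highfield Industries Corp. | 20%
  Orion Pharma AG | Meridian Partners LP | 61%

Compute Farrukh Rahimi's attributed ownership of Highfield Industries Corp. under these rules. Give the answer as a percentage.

By spousal attribution (R1), Farrukh Rahimi is treated as also owning Idris Rahimi's interest in Orion Pharma AG, giving 34% + 54% = 88%.
Chain via Orion Pharma AG → Meridian Partners LP (R3): 88% × 61% × 79% = 42.4072% of Highfield Industries Corp.
Direct interest in Highfield Industries Corp: 20%.
Aggregating (R2): 42.4072% + 20% = 62.4072%.

62.4072%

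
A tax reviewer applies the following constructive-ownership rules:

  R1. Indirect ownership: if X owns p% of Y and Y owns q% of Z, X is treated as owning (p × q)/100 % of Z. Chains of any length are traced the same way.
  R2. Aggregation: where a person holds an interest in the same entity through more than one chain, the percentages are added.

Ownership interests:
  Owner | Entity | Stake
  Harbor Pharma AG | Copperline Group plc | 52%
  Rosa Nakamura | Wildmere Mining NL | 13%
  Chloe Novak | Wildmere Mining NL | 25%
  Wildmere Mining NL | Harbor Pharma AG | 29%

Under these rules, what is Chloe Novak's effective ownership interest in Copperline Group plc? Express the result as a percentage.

3.77%

Chain via Wildmere Mining NL → Harbor Pharma AG (R1): 25% × 29% × 52% = 3.77% of Copperline Group plc.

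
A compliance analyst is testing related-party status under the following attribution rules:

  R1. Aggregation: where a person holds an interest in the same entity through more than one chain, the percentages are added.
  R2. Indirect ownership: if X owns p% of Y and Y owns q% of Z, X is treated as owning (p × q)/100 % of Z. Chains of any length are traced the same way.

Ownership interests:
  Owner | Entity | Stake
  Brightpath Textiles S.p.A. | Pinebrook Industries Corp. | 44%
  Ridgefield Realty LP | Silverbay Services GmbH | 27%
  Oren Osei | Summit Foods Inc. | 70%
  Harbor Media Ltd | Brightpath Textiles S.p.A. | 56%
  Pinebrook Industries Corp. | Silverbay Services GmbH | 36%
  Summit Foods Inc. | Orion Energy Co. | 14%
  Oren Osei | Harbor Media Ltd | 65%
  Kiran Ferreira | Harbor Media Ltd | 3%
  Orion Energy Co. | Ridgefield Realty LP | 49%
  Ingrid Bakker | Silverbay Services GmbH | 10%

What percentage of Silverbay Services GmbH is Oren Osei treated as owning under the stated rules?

7.0623%

Chain via Harbor Media Ltd → Brightpath Textiles S.p.A. → Pinebrook Industries Corp. (R2): 65% × 56% × 44% × 36% = 5.76576% of Silverbay Services GmbH.
Chain via Summit Foods Inc. → Orion Energy Co. → Ridgefield Realty LP (R2): 70% × 14% × 49% × 27% = 1.29654% of Silverbay Services GmbH.
Aggregating (R1): 5.76576% + 1.29654% = 7.0623%.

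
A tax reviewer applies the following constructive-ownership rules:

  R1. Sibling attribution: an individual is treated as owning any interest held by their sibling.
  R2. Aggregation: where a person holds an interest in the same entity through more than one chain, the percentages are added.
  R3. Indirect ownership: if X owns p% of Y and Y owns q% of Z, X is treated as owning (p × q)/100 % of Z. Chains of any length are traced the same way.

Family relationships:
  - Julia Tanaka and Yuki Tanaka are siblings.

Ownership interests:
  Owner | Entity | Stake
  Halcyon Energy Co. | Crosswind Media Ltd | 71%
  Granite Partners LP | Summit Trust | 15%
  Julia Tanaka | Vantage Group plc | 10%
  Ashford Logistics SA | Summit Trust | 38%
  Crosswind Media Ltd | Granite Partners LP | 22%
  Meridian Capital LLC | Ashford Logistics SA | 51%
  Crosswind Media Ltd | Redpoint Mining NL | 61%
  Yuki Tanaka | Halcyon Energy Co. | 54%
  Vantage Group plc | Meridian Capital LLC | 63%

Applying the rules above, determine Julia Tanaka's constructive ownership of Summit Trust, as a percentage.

2.48616%

By sibling attribution (R1), Julia Tanaka is treated as owning Yuki Tanaka's 54% interest in Halcyon Energy Co.
Chain via Vantage Group plc → Meridian Capital LLC → Ashford Logistics SA (R3): 10% × 63% × 51% × 38% = 1.22094% of Summit Trust.
Chain via Halcyon Energy Co. → Crosswind Media Ltd → Granite Partners LP (R3): 54% × 71% × 22% × 15% = 1.26522% of Summit Trust.
Aggregating (R2): 1.22094% + 1.26522% = 2.48616%.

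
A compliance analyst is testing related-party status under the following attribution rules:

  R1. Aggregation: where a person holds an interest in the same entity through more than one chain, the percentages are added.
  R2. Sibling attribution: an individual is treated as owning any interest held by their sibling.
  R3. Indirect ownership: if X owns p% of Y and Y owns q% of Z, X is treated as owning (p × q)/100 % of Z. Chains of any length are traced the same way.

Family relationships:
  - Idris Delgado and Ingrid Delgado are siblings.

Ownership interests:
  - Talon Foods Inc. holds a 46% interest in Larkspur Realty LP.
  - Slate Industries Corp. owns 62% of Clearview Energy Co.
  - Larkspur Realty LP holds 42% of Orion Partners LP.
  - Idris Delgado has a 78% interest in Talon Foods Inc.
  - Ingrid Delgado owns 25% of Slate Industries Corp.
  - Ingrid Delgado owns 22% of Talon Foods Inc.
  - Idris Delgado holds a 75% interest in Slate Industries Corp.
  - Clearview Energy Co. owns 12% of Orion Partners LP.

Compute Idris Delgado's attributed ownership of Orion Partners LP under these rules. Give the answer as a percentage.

26.76%

By sibling attribution (R2), Idris Delgado is treated as also owning Ingrid Delgado's interest in Slate Industries Corp, giving 75% + 25% = 100%.
By sibling attribution (R2), Idris Delgado is treated as also owning Ingrid Delgado's interest in Talon Foods Inc, giving 78% + 22% = 100%.
Chain via Slate Industries Corp. → Clearview Energy Co. (R3): 100% × 62% × 12% = 7.44% of Orion Partners LP.
Chain via Talon Foods Inc. → Larkspur Realty LP (R3): 100% × 46% × 42% = 19.32% of Orion Partners LP.
Aggregating (R1): 7.44% + 19.32% = 26.76%.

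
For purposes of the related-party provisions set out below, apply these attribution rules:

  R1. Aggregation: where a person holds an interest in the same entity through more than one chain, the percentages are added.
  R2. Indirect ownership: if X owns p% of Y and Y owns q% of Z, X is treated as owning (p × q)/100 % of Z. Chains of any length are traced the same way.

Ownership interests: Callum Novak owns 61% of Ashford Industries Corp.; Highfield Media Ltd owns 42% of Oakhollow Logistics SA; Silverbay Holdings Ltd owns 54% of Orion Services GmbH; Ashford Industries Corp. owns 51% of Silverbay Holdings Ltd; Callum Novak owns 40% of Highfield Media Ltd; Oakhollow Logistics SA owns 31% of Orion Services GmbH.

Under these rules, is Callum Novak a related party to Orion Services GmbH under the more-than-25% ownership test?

Chain via Ashford Industries Corp. → Silverbay Holdings Ltd (R2): 61% × 51% × 54% = 16.7994% of Orion Services GmbH.
Chain via Highfield Media Ltd → Oakhollow Logistics SA (R2): 40% × 42% × 31% = 5.208% of Orion Services GmbH.
Aggregating (R1): 16.7994% + 5.208% = 22.0074%.
22.0074% does not exceed the 25% threshold, so Callum is not a related party to Orion Services GmbH.

No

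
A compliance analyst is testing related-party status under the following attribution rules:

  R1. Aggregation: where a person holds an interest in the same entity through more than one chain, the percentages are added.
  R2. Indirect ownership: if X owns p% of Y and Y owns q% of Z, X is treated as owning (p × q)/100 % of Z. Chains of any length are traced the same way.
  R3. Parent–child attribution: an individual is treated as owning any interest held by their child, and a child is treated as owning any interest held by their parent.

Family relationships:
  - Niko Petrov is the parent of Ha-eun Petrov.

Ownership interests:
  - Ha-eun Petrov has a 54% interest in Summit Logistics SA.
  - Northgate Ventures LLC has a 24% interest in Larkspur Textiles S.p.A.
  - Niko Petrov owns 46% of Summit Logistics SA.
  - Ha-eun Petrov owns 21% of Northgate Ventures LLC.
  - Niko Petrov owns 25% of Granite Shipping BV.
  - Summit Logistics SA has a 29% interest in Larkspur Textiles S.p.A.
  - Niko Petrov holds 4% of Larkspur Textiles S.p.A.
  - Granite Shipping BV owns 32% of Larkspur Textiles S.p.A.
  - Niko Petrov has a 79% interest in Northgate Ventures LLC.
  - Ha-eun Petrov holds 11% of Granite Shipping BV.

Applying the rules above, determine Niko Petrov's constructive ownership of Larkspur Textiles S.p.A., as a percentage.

By parent–child attribution (R3), Niko Petrov is treated as also owning Ha-eun Petrov's interest in Northgate Ventures LLC, giving 79% + 21% = 100%.
By parent–child attribution (R3), Niko Petrov is treated as also owning Ha-eun Petrov's interest in Summit Logistics SA, giving 46% + 54% = 100%.
By parent–child attribution (R3), Niko Petrov is treated as also owning Ha-eun Petrov's interest in Granite Shipping BV, giving 25% + 11% = 36%.
Chain via Northgate Ventures LLC (R2): 100% × 24% = 24% of Larkspur Textiles S.p.A.
Chain via Summit Logistics SA (R2): 100% × 29% = 29% of Larkspur Textiles S.p.A.
Chain via Granite Shipping BV (R2): 36% × 32% = 11.52% of Larkspur Textiles S.p.A.
Direct interest in Larkspur Textiles S.p.A: 4%.
Aggregating (R1): 24% + 29% + 11.52% + 4% = 68.52%.

68.52%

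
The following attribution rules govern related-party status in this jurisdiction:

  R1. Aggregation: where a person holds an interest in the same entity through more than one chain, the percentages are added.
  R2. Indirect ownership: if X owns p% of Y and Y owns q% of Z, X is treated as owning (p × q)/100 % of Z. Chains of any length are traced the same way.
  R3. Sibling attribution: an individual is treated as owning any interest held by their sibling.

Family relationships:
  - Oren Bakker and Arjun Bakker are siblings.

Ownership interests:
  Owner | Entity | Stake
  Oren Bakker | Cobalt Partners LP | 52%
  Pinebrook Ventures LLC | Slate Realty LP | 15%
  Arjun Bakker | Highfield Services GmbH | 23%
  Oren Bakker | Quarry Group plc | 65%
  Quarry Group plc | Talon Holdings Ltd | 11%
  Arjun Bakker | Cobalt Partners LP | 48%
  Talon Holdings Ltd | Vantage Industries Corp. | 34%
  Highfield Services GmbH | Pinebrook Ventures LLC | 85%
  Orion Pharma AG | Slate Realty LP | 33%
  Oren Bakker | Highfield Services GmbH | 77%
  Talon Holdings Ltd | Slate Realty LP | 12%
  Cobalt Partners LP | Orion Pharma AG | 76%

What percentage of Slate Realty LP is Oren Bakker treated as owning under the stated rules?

38.688%

By sibling attribution (R3), Oren Bakker is treated as also owning Arjun Bakker's interest in Cobalt Partners LP, giving 52% + 48% = 100%.
By sibling attribution (R3), Oren Bakker is treated as also owning Arjun Bakker's interest in Highfield Services GmbH, giving 77% + 23% = 100%.
Chain via Cobalt Partners LP → Orion Pharma AG (R2): 100% × 76% × 33% = 25.08% of Slate Realty LP.
Chain via Highfield Services GmbH → Pinebrook Ventures LLC (R2): 100% × 85% × 15% = 12.75% of Slate Realty LP.
Chain via Quarry Group plc → Talon Holdings Ltd (R2): 65% × 11% × 12% = 0.858% of Slate Realty LP.
Aggregating (R1): 25.08% + 12.75% + 0.858% = 38.688%.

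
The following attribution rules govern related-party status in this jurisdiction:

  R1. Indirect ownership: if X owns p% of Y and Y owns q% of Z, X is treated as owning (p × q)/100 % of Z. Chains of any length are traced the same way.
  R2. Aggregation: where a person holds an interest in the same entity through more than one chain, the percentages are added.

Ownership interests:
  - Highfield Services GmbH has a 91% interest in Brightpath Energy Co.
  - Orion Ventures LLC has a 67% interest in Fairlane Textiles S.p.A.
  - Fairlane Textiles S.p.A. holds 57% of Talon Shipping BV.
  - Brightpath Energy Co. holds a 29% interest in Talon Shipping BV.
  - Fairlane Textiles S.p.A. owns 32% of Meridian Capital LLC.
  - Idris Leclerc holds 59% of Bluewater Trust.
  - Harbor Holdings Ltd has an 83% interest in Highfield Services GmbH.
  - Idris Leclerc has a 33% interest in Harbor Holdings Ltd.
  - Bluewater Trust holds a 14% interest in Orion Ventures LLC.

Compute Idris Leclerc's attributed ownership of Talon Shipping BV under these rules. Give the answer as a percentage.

Chain via Harbor Holdings Ltd → Highfield Services GmbH → Brightpath Energy Co. (R1): 33% × 83% × 91% × 29% = 7.228221% of Talon Shipping BV.
Chain via Bluewater Trust → Orion Ventures LLC → Fairlane Textiles S.p.A. (R1): 59% × 14% × 67% × 57% = 3.154494% of Talon Shipping BV.
Aggregating (R2): 7.228221% + 3.154494% = 10.382715%.

10.382715%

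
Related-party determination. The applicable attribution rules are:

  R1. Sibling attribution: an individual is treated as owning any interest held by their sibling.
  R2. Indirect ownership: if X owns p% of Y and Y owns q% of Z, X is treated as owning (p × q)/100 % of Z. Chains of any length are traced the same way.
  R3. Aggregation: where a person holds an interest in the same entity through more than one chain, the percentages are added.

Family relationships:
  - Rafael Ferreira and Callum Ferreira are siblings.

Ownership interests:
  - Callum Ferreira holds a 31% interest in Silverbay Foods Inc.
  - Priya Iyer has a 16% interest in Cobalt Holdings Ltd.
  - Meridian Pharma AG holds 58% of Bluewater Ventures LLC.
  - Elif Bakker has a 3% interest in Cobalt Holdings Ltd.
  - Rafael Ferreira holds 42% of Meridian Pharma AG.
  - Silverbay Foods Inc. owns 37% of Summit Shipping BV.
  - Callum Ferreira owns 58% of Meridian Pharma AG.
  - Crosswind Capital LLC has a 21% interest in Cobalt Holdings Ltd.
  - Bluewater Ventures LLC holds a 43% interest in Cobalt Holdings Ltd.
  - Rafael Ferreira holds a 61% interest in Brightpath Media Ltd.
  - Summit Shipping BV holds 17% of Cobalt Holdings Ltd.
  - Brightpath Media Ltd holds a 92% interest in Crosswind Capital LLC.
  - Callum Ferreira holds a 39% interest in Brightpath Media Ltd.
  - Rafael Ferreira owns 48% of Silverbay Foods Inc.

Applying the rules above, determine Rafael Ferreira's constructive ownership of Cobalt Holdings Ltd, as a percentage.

By sibling attribution (R1), Rafael Ferreira is treated as also owning Callum Ferreira's interest in Meridian Pharma AG, giving 42% + 58% = 100%.
By sibling attribution (R1), Rafael Ferreira is treated as also owning Callum Ferreira's interest in Silverbay Foods Inc, giving 48% + 31% = 79%.
By sibling attribution (R1), Rafael Ferreira is treated as also owning Callum Ferreira's interest in Brightpath Media Ltd, giving 61% + 39% = 100%.
Chain via Meridian Pharma AG → Bluewater Ventures LLC (R2): 100% × 58% × 43% = 24.94% of Cobalt Holdings Ltd.
Chain via Silverbay Foods Inc. → Summit Shipping BV (R2): 79% × 37% × 17% = 4.9691% of Cobalt Holdings Ltd.
Chain via Brightpath Media Ltd → Crosswind Capital LLC (R2): 100% × 92% × 21% = 19.32% of Cobalt Holdings Ltd.
Aggregating (R3): 24.94% + 4.9691% + 19.32% = 49.2291%.

49.2291%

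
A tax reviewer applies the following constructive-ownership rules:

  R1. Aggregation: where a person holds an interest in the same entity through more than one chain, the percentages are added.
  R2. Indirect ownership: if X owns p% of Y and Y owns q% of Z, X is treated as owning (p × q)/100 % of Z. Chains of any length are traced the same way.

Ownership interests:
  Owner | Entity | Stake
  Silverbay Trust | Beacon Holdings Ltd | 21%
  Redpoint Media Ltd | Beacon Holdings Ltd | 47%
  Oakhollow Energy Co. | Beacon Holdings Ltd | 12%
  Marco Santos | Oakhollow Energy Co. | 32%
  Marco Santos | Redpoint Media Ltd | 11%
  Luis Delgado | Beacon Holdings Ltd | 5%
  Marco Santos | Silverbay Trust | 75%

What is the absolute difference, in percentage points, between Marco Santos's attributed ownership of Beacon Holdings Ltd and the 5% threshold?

19.76

Chain via Silverbay Trust (R2): 75% × 21% = 15.75% of Beacon Holdings Ltd.
Chain via Redpoint Media Ltd (R2): 11% × 47% = 5.17% of Beacon Holdings Ltd.
Chain via Oakhollow Energy Co. (R2): 32% × 12% = 3.84% of Beacon Holdings Ltd.
Aggregating (R1): 15.75% + 5.17% + 3.84% = 24.76%.
24.76% exceeds the 5% threshold by 19.76 percentage points.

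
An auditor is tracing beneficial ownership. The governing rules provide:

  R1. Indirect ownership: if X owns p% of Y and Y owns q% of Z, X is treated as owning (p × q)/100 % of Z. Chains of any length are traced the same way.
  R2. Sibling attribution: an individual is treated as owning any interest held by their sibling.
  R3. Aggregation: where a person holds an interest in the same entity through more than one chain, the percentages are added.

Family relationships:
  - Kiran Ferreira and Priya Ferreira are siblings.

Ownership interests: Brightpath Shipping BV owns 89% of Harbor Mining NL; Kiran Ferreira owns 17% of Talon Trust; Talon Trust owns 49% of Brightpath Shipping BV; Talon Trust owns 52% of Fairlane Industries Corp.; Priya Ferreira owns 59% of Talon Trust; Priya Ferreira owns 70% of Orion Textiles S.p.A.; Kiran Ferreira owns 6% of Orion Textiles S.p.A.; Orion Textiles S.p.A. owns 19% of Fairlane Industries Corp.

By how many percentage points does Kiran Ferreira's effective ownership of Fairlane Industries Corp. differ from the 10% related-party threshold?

By sibling attribution (R2), Kiran Ferreira is treated as also owning Priya Ferreira's interest in Talon Trust, giving 17% + 59% = 76%.
By sibling attribution (R2), Kiran Ferreira is treated as also owning Priya Ferreira's interest in Orion Textiles S.p.A, giving 6% + 70% = 76%.
Chain via Talon Trust (R1): 76% × 52% = 39.52% of Fairlane Industries Corp.
Chain via Orion Textiles S.p.A. (R1): 76% × 19% = 14.44% of Fairlane Industries Corp.
Aggregating (R3): 39.52% + 14.44% = 53.96%.
53.96% exceeds the 10% threshold by 43.96 percentage points.

43.96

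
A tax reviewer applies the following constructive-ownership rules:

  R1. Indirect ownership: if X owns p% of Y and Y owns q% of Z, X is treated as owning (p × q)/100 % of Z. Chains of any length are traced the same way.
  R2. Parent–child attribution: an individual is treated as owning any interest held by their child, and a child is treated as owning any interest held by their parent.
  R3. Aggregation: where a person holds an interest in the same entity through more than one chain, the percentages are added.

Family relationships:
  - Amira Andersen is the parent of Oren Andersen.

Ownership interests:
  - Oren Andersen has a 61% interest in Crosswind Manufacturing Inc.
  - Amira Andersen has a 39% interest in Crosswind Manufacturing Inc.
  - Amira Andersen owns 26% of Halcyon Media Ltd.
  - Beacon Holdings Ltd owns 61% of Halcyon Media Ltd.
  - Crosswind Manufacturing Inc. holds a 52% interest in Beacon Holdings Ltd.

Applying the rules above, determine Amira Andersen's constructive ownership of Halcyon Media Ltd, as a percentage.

57.72%

By parent–child attribution (R2), Amira Andersen is treated as also owning Oren Andersen's interest in Crosswind Manufacturing Inc, giving 39% + 61% = 100%.
Chain via Crosswind Manufacturing Inc. → Beacon Holdings Ltd (R1): 100% × 52% × 61% = 31.72% of Halcyon Media Ltd.
Direct interest in Halcyon Media Ltd: 26%.
Aggregating (R3): 31.72% + 26% = 57.72%.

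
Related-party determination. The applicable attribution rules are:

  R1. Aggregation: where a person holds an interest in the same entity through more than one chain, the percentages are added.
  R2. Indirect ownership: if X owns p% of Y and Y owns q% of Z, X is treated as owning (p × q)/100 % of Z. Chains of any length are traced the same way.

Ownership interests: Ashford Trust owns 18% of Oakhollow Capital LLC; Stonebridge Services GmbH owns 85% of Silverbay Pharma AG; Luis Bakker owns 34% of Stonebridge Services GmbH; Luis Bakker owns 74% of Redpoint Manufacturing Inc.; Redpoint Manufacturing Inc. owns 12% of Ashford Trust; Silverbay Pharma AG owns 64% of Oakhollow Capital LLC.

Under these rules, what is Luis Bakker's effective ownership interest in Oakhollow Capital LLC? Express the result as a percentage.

20.0944%

Chain via Redpoint Manufacturing Inc. → Ashford Trust (R2): 74% × 12% × 18% = 1.5984% of Oakhollow Capital LLC.
Chain via Stonebridge Services GmbH → Silverbay Pharma AG (R2): 34% × 85% × 64% = 18.496% of Oakhollow Capital LLC.
Aggregating (R1): 1.5984% + 18.496% = 20.0944%.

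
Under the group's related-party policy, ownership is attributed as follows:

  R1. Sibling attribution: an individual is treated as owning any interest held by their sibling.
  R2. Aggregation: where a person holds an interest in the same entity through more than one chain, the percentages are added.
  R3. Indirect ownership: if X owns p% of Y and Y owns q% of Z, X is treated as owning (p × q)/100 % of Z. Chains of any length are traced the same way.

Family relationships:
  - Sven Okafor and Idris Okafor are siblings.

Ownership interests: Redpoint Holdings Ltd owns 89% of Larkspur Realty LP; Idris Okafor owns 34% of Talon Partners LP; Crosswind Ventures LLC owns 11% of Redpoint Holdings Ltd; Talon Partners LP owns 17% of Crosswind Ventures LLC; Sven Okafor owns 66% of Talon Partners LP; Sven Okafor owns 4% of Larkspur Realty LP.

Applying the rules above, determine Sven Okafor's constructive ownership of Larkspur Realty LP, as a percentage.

5.6643%

By sibling attribution (R1), Sven Okafor is treated as also owning Idris Okafor's interest in Talon Partners LP, giving 66% + 34% = 100%.
Chain via Talon Partners LP → Crosswind Ventures LLC → Redpoint Holdings Ltd (R3): 100% × 17% × 11% × 89% = 1.6643% of Larkspur Realty LP.
Direct interest in Larkspur Realty LP: 4%.
Aggregating (R2): 1.6643% + 4% = 5.6643%.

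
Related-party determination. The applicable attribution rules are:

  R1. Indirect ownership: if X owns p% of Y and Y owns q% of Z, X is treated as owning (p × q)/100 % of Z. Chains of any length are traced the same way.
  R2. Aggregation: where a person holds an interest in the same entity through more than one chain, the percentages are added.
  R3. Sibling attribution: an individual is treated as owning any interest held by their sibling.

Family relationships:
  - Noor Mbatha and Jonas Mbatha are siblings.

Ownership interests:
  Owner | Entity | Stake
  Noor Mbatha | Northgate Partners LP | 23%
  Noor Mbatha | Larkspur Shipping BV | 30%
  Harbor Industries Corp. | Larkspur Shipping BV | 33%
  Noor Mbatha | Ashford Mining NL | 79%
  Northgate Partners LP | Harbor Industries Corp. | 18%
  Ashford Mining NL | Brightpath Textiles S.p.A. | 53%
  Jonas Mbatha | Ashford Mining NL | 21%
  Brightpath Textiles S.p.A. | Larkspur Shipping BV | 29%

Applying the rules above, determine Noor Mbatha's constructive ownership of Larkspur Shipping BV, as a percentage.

46.7362%

By sibling attribution (R3), Noor Mbatha is treated as also owning Jonas Mbatha's interest in Ashford Mining NL, giving 79% + 21% = 100%.
Chain via Ashford Mining NL → Brightpath Textiles S.p.A. (R1): 100% × 53% × 29% = 15.37% of Larkspur Shipping BV.
Chain via Northgate Partners LP → Harbor Industries Corp. (R1): 23% × 18% × 33% = 1.3662% of Larkspur Shipping BV.
Direct interest in Larkspur Shipping BV: 30%.
Aggregating (R2): 15.37% + 1.3662% + 30% = 46.7362%.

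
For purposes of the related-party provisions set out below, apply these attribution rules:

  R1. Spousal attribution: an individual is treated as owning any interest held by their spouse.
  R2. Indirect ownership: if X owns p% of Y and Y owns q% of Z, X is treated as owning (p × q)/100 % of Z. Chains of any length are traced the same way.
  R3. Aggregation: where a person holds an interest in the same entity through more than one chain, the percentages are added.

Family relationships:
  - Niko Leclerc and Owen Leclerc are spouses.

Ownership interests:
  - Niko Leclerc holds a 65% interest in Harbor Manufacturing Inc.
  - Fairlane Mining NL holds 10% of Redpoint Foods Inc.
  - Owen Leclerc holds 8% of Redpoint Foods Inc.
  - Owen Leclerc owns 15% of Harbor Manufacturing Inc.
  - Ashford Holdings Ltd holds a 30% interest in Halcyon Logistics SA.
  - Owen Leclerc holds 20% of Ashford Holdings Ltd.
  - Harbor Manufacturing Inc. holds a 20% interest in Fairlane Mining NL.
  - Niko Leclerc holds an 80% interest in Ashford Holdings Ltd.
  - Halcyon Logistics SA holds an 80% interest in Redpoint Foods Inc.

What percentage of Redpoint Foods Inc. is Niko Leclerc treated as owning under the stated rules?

33.6%

By spousal attribution (R1), Niko Leclerc is treated as also owning Owen Leclerc's interest in Ashford Holdings Ltd, giving 80% + 20% = 100%.
By spousal attribution (R1), Niko Leclerc is treated as also owning Owen Leclerc's interest in Harbor Manufacturing Inc, giving 65% + 15% = 80%.
By spousal attribution (R1), Niko Leclerc is treated as owning Owen Leclerc's 8% interest in Redpoint Foods Inc.
Chain via Ashford Holdings Ltd → Halcyon Logistics SA (R2): 100% × 30% × 80% = 24% of Redpoint Foods Inc.
Chain via Harbor Manufacturing Inc. → Fairlane Mining NL (R2): 80% × 20% × 10% = 1.6% of Redpoint Foods Inc.
Direct interest in Redpoint Foods Inc: 8%.
Aggregating (R3): 24% + 1.6% + 8% = 33.6%.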